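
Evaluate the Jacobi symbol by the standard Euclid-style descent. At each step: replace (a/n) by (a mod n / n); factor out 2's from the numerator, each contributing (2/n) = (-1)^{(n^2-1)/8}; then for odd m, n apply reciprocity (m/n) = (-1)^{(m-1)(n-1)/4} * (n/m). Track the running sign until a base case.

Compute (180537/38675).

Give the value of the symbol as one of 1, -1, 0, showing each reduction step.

0

(180537/38675): 180537 mod 38675 = 25837, so (180537/38675) = (25837/38675)
flip (25837/38675) -> (38675/25837): both odd, 25837 mod 4 = 1, 38675 mod 4 = 3, so the flip contributes +1; sign now +1
(38675/25837): 38675 mod 25837 = 12838, so (38675/25837) = (12838/25837)
factor out 2^1: 12838 = 2^1·6419; with 25837 mod 8 = 5, (2/25837) = -1; sign now -1; continue with (6419/25837)
flip (6419/25837) -> (25837/6419): both odd, 6419 mod 4 = 3, 25837 mod 4 = 1, so the flip contributes +1; sign now -1
(25837/6419): 25837 mod 6419 = 161, so (25837/6419) = (161/6419)
flip (161/6419) -> (6419/161): both odd, 161 mod 4 = 1, 6419 mod 4 = 3, so the flip contributes +1; sign now -1
(6419/161): 6419 mod 161 = 140, so (6419/161) = (140/161)
factor out 2^2: 140 = 2^2·35; with 161 mod 8 = 1, (2/161) = +1; sign now -1; continue with (35/161)
flip (35/161) -> (161/35): both odd, 35 mod 4 = 3, 161 mod 4 = 1, so the flip contributes +1; sign now -1
(161/35): 161 mod 35 = 21, so (161/35) = (21/35)
flip (21/35) -> (35/21): both odd, 21 mod 4 = 1, 35 mod 4 = 3, so the flip contributes +1; sign now -1
(35/21): 35 mod 21 = 14, so (35/21) = (14/21)
factor out 2^1: 14 = 2^1·7; with 21 mod 8 = 5, (2/21) = -1; sign now +1; continue with (7/21)
flip (7/21) -> (21/7): both odd, 7 mod 4 = 3, 21 mod 4 = 1, so the flip contributes +1; sign now +1
(21/7): 21 mod 7 = 0, so (21/7) = (0/7)
reached (0/7); gcd(a, n) > 1, so (0/7) = 0 and the symbol is 0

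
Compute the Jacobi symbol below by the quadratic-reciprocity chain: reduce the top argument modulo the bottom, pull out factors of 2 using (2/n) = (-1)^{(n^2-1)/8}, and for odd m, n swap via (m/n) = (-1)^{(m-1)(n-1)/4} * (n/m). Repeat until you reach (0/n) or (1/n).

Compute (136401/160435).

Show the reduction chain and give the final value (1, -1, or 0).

flip (136401/160435) -> (160435/136401): both odd, 136401 mod 4 = 1, 160435 mod 4 = 3, so the flip contributes +1; sign now +1
(160435/136401): 160435 mod 136401 = 24034, so (160435/136401) = (24034/136401)
factor out 2^1: 24034 = 2^1·12017; with 136401 mod 8 = 1, (2/136401) = +1; sign now +1; continue with (12017/136401)
flip (12017/136401) -> (136401/12017): both odd, 12017 mod 4 = 1, 136401 mod 4 = 1, so the flip contributes +1; sign now +1
(136401/12017): 136401 mod 12017 = 4214, so (136401/12017) = (4214/12017)
factor out 2^1: 4214 = 2^1·2107; with 12017 mod 8 = 1, (2/12017) = +1; sign now +1; continue with (2107/12017)
flip (2107/12017) -> (12017/2107): both odd, 2107 mod 4 = 3, 12017 mod 4 = 1, so the flip contributes +1; sign now +1
(12017/2107): 12017 mod 2107 = 1482, so (12017/2107) = (1482/2107)
factor out 2^1: 1482 = 2^1·741; with 2107 mod 8 = 3, (2/2107) = -1; sign now -1; continue with (741/2107)
flip (741/2107) -> (2107/741): both odd, 741 mod 4 = 1, 2107 mod 4 = 3, so the flip contributes +1; sign now -1
(2107/741): 2107 mod 741 = 625, so (2107/741) = (625/741)
flip (625/741) -> (741/625): both odd, 625 mod 4 = 1, 741 mod 4 = 1, so the flip contributes +1; sign now -1
(741/625): 741 mod 625 = 116, so (741/625) = (116/625)
factor out 2^2: 116 = 2^2·29; with 625 mod 8 = 1, (2/625) = +1; sign now -1; continue with (29/625)
flip (29/625) -> (625/29): both odd, 29 mod 4 = 1, 625 mod 4 = 1, so the flip contributes +1; sign now -1
(625/29): 625 mod 29 = 16, so (625/29) = (16/29)
factor out 2^4: 16 = 2^4·1; with 29 mod 8 = 5, (2/29) = -1; sign now -1; continue with (1/29)
reached (1/29) = 1, so the symbol is -1

-1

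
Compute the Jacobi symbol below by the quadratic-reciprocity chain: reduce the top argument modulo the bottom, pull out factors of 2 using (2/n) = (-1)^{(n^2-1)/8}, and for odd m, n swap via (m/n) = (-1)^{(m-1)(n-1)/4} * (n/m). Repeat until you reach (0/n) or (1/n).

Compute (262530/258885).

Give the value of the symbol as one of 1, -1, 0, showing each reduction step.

(262530/258885): 262530 mod 258885 = 3645, so (262530/258885) = (3645/258885)
flip (3645/258885) -> (258885/3645): both odd, 3645 mod 4 = 1, 258885 mod 4 = 1, so the flip contributes +1; sign now +1
(258885/3645): 258885 mod 3645 = 90, so (258885/3645) = (90/3645)
factor out 2^1: 90 = 2^1·45; with 3645 mod 8 = 5, (2/3645) = -1; sign now -1; continue with (45/3645)
flip (45/3645) -> (3645/45): both odd, 45 mod 4 = 1, 3645 mod 4 = 1, so the flip contributes +1; sign now -1
(3645/45): 3645 mod 45 = 0, so (3645/45) = (0/45)
reached (0/45); gcd(a, n) > 1, so (0/45) = 0 and the symbol is 0

0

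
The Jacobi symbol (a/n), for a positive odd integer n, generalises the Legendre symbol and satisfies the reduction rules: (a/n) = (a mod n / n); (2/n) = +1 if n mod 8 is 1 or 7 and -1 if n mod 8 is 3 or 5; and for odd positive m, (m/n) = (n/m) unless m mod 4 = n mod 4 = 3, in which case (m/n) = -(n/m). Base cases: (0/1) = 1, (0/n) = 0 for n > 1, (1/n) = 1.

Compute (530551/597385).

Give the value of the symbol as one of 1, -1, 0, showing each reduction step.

flip (530551/597385) -> (597385/530551): both odd, 530551 mod 4 = 3, 597385 mod 4 = 1, so the flip contributes +1; sign now +1
(597385/530551): 597385 mod 530551 = 66834, so (597385/530551) = (66834/530551)
factor out 2^1: 66834 = 2^1·33417; with 530551 mod 8 = 7, (2/530551) = +1; sign now +1; continue with (33417/530551)
flip (33417/530551) -> (530551/33417): both odd, 33417 mod 4 = 1, 530551 mod 4 = 3, so the flip contributes +1; sign now +1
(530551/33417): 530551 mod 33417 = 29296, so (530551/33417) = (29296/33417)
factor out 2^4: 29296 = 2^4·1831; with 33417 mod 8 = 1, (2/33417) = +1; sign now +1; continue with (1831/33417)
flip (1831/33417) -> (33417/1831): both odd, 1831 mod 4 = 3, 33417 mod 4 = 1, so the flip contributes +1; sign now +1
(33417/1831): 33417 mod 1831 = 459, so (33417/1831) = (459/1831)
flip (459/1831) -> (1831/459): both odd, 459 mod 4 = 3, 1831 mod 4 = 3, so the flip contributes -1; sign now -1
(1831/459): 1831 mod 459 = 454, so (1831/459) = (454/459)
factor out 2^1: 454 = 2^1·227; with 459 mod 8 = 3, (2/459) = -1; sign now +1; continue with (227/459)
flip (227/459) -> (459/227): both odd, 227 mod 4 = 3, 459 mod 4 = 3, so the flip contributes -1; sign now -1
(459/227): 459 mod 227 = 5, so (459/227) = (5/227)
flip (5/227) -> (227/5): both odd, 5 mod 4 = 1, 227 mod 4 = 3, so the flip contributes +1; sign now -1
(227/5): 227 mod 5 = 2, so (227/5) = (2/5)
factor out 2^1: 2 = 2^1·1; with 5 mod 8 = 5, (2/5) = -1; sign now +1; continue with (1/5)
reached (1/5) = 1, so the symbol is +1

1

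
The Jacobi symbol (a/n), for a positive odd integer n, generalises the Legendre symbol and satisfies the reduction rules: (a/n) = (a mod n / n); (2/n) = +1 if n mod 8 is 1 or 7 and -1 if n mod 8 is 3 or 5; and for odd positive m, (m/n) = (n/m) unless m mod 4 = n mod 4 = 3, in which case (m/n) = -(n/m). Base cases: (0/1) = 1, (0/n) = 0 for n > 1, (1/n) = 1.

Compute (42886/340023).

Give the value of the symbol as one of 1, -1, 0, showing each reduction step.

factor out 2^1: 42886 = 2^1·21443; with 340023 mod 8 = 7, (2/340023) = +1; sign now +1; continue with (21443/340023)
flip (21443/340023) -> (340023/21443): both odd, 21443 mod 4 = 3, 340023 mod 4 = 3, so the flip contributes -1; sign now -1
(340023/21443): 340023 mod 21443 = 18378, so (340023/21443) = (18378/21443)
factor out 2^1: 18378 = 2^1·9189; with 21443 mod 8 = 3, (2/21443) = -1; sign now +1; continue with (9189/21443)
flip (9189/21443) -> (21443/9189): both odd, 9189 mod 4 = 1, 21443 mod 4 = 3, so the flip contributes +1; sign now +1
(21443/9189): 21443 mod 9189 = 3065, so (21443/9189) = (3065/9189)
flip (3065/9189) -> (9189/3065): both odd, 3065 mod 4 = 1, 9189 mod 4 = 1, so the flip contributes +1; sign now +1
(9189/3065): 9189 mod 3065 = 3059, so (9189/3065) = (3059/3065)
flip (3059/3065) -> (3065/3059): both odd, 3059 mod 4 = 3, 3065 mod 4 = 1, so the flip contributes +1; sign now +1
(3065/3059): 3065 mod 3059 = 6, so (3065/3059) = (6/3059)
factor out 2^1: 6 = 2^1·3; with 3059 mod 8 = 3, (2/3059) = -1; sign now -1; continue with (3/3059)
flip (3/3059) -> (3059/3): both odd, 3 mod 4 = 3, 3059 mod 4 = 3, so the flip contributes -1; sign now +1
(3059/3): 3059 mod 3 = 2, so (3059/3) = (2/3)
factor out 2^1: 2 = 2^1·1; with 3 mod 8 = 3, (2/3) = -1; sign now -1; continue with (1/3)
reached (1/3) = 1, so the symbol is -1

-1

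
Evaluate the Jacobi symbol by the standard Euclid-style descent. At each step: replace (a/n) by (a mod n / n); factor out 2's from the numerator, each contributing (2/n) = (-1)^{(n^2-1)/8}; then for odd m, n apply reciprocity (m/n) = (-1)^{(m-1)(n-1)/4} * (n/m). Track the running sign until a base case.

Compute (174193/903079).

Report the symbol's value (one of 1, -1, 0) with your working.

-1

flip (174193/903079) -> (903079/174193): both odd, 174193 mod 4 = 1, 903079 mod 4 = 3, so the flip contributes +1; sign now +1
(903079/174193): 903079 mod 174193 = 32114, so (903079/174193) = (32114/174193)
factor out 2^1: 32114 = 2^1·16057; with 174193 mod 8 = 1, (2/174193) = +1; sign now +1; continue with (16057/174193)
flip (16057/174193) -> (174193/16057): both odd, 16057 mod 4 = 1, 174193 mod 4 = 1, so the flip contributes +1; sign now +1
(174193/16057): 174193 mod 16057 = 13623, so (174193/16057) = (13623/16057)
flip (13623/16057) -> (16057/13623): both odd, 13623 mod 4 = 3, 16057 mod 4 = 1, so the flip contributes +1; sign now +1
(16057/13623): 16057 mod 13623 = 2434, so (16057/13623) = (2434/13623)
factor out 2^1: 2434 = 2^1·1217; with 13623 mod 8 = 7, (2/13623) = +1; sign now +1; continue with (1217/13623)
flip (1217/13623) -> (13623/1217): both odd, 1217 mod 4 = 1, 13623 mod 4 = 3, so the flip contributes +1; sign now +1
(13623/1217): 13623 mod 1217 = 236, so (13623/1217) = (236/1217)
factor out 2^2: 236 = 2^2·59; with 1217 mod 8 = 1, (2/1217) = +1; sign now +1; continue with (59/1217)
flip (59/1217) -> (1217/59): both odd, 59 mod 4 = 3, 1217 mod 4 = 1, so the flip contributes +1; sign now +1
(1217/59): 1217 mod 59 = 37, so (1217/59) = (37/59)
flip (37/59) -> (59/37): both odd, 37 mod 4 = 1, 59 mod 4 = 3, so the flip contributes +1; sign now +1
(59/37): 59 mod 37 = 22, so (59/37) = (22/37)
factor out 2^1: 22 = 2^1·11; with 37 mod 8 = 5, (2/37) = -1; sign now -1; continue with (11/37)
flip (11/37) -> (37/11): both odd, 11 mod 4 = 3, 37 mod 4 = 1, so the flip contributes +1; sign now -1
(37/11): 37 mod 11 = 4, so (37/11) = (4/11)
factor out 2^2: 4 = 2^2·1; with 11 mod 8 = 3, (2/11) = -1; sign now -1; continue with (1/11)
reached (1/11) = 1, so the symbol is -1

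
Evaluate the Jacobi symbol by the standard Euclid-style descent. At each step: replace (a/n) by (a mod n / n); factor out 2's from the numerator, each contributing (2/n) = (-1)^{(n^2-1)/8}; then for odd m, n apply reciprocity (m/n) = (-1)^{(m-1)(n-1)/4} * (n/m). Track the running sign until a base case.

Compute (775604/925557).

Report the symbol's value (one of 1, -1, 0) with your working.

775604 = 2^2·193901; (2/925557) = -1 since 925557 mod 8 = 5, so (775604/925557) = (-1)^2·(193901/925557); sign now +1
reciprocity: (193901/925557) = +1·(925557/193901) since 193901 mod 4 = 1, 925557 mod 4 = 1; sign now +1
(925557/193901) = (149953/193901)   [reduce mod 193901]
reciprocity: (149953/193901) = +1·(193901/149953) since 149953 mod 4 = 1, 193901 mod 4 = 1; sign now +1
(193901/149953) = (43948/149953)   [reduce mod 149953]
43948 = 2^2·10987; (2/149953) = +1 since 149953 mod 8 = 1, so (43948/149953) = (+1)^2·(10987/149953); sign now +1
reciprocity: (10987/149953) = +1·(149953/10987) since 10987 mod 4 = 3, 149953 mod 4 = 1; sign now +1
(149953/10987) = (7122/10987)   [reduce mod 10987]
7122 = 2^1·3561; (2/10987) = -1 since 10987 mod 8 = 3, so (7122/10987) = (-1)^1·(3561/10987); sign now -1
reciprocity: (3561/10987) = +1·(10987/3561) since 3561 mod 4 = 1, 10987 mod 4 = 3; sign now -1
(10987/3561) = (304/3561)   [reduce mod 3561]
304 = 2^4·19; (2/3561) = +1 since 3561 mod 8 = 1, so (304/3561) = (+1)^4·(19/3561); sign now -1
reciprocity: (19/3561) = +1·(3561/19) since 19 mod 4 = 3, 3561 mod 4 = 1; sign now -1
(3561/19) = (8/19)   [reduce mod 19]
8 = 2^3·1; (2/19) = -1 since 19 mod 8 = 3, so (8/19) = (-1)^3·(1/19); sign now +1
(1/19) = 1; final value = sign = +1

1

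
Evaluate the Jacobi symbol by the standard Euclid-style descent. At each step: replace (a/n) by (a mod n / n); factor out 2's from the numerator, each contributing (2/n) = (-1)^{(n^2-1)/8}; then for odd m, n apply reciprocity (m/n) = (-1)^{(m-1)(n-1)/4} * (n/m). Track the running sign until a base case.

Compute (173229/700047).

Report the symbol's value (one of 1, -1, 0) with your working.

flip (173229/700047) -> (700047/173229): both odd, 173229 mod 4 = 1, 700047 mod 4 = 3, so the flip contributes +1; sign now +1
(700047/173229): 700047 mod 173229 = 7131, so (700047/173229) = (7131/173229)
flip (7131/173229) -> (173229/7131): both odd, 7131 mod 4 = 3, 173229 mod 4 = 1, so the flip contributes +1; sign now +1
(173229/7131): 173229 mod 7131 = 2085, so (173229/7131) = (2085/7131)
flip (2085/7131) -> (7131/2085): both odd, 2085 mod 4 = 1, 7131 mod 4 = 3, so the flip contributes +1; sign now +1
(7131/2085): 7131 mod 2085 = 876, so (7131/2085) = (876/2085)
factor out 2^2: 876 = 2^2·219; with 2085 mod 8 = 5, (2/2085) = -1; sign now +1; continue with (219/2085)
flip (219/2085) -> (2085/219): both odd, 219 mod 4 = 3, 2085 mod 4 = 1, so the flip contributes +1; sign now +1
(2085/219): 2085 mod 219 = 114, so (2085/219) = (114/219)
factor out 2^1: 114 = 2^1·57; with 219 mod 8 = 3, (2/219) = -1; sign now -1; continue with (57/219)
flip (57/219) -> (219/57): both odd, 57 mod 4 = 1, 219 mod 4 = 3, so the flip contributes +1; sign now -1
(219/57): 219 mod 57 = 48, so (219/57) = (48/57)
factor out 2^4: 48 = 2^4·3; with 57 mod 8 = 1, (2/57) = +1; sign now -1; continue with (3/57)
flip (3/57) -> (57/3): both odd, 3 mod 4 = 3, 57 mod 4 = 1, so the flip contributes +1; sign now -1
(57/3): 57 mod 3 = 0, so (57/3) = (0/3)
reached (0/3); gcd(a, n) > 1, so (0/3) = 0 and the symbol is 0

0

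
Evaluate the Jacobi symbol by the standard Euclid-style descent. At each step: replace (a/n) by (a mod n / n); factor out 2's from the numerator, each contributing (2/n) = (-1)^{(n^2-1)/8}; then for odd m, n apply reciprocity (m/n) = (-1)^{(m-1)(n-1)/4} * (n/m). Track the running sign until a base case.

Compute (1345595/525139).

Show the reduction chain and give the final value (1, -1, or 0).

(1345595/525139) = (295317/525139)   [reduce mod 525139]
reciprocity: (295317/525139) = +1·(525139/295317) since 295317 mod 4 = 1, 525139 mod 4 = 3; sign now +1
(525139/295317) = (229822/295317)   [reduce mod 295317]
229822 = 2^1·114911; (2/295317) = -1 since 295317 mod 8 = 5, so (229822/295317) = (-1)^1·(114911/295317); sign now -1
reciprocity: (114911/295317) = +1·(295317/114911) since 114911 mod 4 = 3, 295317 mod 4 = 1; sign now -1
(295317/114911) = (65495/114911)   [reduce mod 114911]
reciprocity: (65495/114911) = -1·(114911/65495) since 65495 mod 4 = 3, 114911 mod 4 = 3; sign now +1
(114911/65495) = (49416/65495)   [reduce mod 65495]
49416 = 2^3·6177; (2/65495) = +1 since 65495 mod 8 = 7, so (49416/65495) = (+1)^3·(6177/65495); sign now +1
reciprocity: (6177/65495) = +1·(65495/6177) since 6177 mod 4 = 1, 65495 mod 4 = 3; sign now +1
(65495/6177) = (3725/6177)   [reduce mod 6177]
reciprocity: (3725/6177) = +1·(6177/3725) since 3725 mod 4 = 1, 6177 mod 4 = 1; sign now +1
(6177/3725) = (2452/3725)   [reduce mod 3725]
2452 = 2^2·613; (2/3725) = -1 since 3725 mod 8 = 5, so (2452/3725) = (-1)^2·(613/3725); sign now +1
reciprocity: (613/3725) = +1·(3725/613) since 613 mod 4 = 1, 3725 mod 4 = 1; sign now +1
(3725/613) = (47/613)   [reduce mod 613]
reciprocity: (47/613) = +1·(613/47) since 47 mod 4 = 3, 613 mod 4 = 1; sign now +1
(613/47) = (2/47)   [reduce mod 47]
2 = 2^1·1; (2/47) = +1 since 47 mod 8 = 7, so (2/47) = (+1)^1·(1/47); sign now +1
(1/47) = 1; final value = sign = +1

1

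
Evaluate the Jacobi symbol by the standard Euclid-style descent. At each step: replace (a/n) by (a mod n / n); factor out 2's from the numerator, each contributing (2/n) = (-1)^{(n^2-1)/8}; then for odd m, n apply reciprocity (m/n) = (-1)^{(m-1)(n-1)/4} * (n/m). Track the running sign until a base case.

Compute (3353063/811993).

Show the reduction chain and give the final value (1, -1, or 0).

0

(3353063/811993) = (105091/811993)   [reduce mod 811993]
reciprocity: (105091/811993) = +1·(811993/105091) since 105091 mod 4 = 3, 811993 mod 4 = 1; sign now +1
(811993/105091) = (76356/105091)   [reduce mod 105091]
76356 = 2^2·19089; (2/105091) = -1 since 105091 mod 8 = 3, so (76356/105091) = (-1)^2·(19089/105091); sign now +1
reciprocity: (19089/105091) = +1·(105091/19089) since 19089 mod 4 = 1, 105091 mod 4 = 3; sign now +1
(105091/19089) = (9646/19089)   [reduce mod 19089]
9646 = 2^1·4823; (2/19089) = +1 since 19089 mod 8 = 1, so (9646/19089) = (+1)^1·(4823/19089); sign now +1
reciprocity: (4823/19089) = +1·(19089/4823) since 4823 mod 4 = 3, 19089 mod 4 = 1; sign now +1
(19089/4823) = (4620/4823)   [reduce mod 4823]
4620 = 2^2·1155; (2/4823) = +1 since 4823 mod 8 = 7, so (4620/4823) = (+1)^2·(1155/4823); sign now +1
reciprocity: (1155/4823) = -1·(4823/1155) since 1155 mod 4 = 3, 4823 mod 4 = 3; sign now -1
(4823/1155) = (203/1155)   [reduce mod 1155]
reciprocity: (203/1155) = -1·(1155/203) since 203 mod 4 = 3, 1155 mod 4 = 3; sign now +1
(1155/203) = (140/203)   [reduce mod 203]
140 = 2^2·35; (2/203) = -1 since 203 mod 8 = 3, so (140/203) = (-1)^2·(35/203); sign now +1
reciprocity: (35/203) = -1·(203/35) since 35 mod 4 = 3, 203 mod 4 = 3; sign now -1
(203/35) = (28/35)   [reduce mod 35]
28 = 2^2·7; (2/35) = -1 since 35 mod 8 = 3, so (28/35) = (-1)^2·(7/35); sign now -1
reciprocity: (7/35) = -1·(35/7) since 7 mod 4 = 3, 35 mod 4 = 3; sign now +1
(35/7) = (0/7)   [reduce mod 7]
(0/7) = 0   [gcd(a, n) > 1]; final value = 0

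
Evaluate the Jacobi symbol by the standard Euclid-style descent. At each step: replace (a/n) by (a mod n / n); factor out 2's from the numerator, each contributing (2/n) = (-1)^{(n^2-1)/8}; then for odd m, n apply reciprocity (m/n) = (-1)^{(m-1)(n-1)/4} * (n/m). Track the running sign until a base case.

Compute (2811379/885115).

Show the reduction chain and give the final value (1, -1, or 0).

-1

(2811379/885115): 2811379 mod 885115 = 156034, so (2811379/885115) = (156034/885115)
factor out 2^1: 156034 = 2^1·78017; with 885115 mod 8 = 3, (2/885115) = -1; sign now -1; continue with (78017/885115)
flip (78017/885115) -> (885115/78017): both odd, 78017 mod 4 = 1, 885115 mod 4 = 3, so the flip contributes +1; sign now -1
(885115/78017): 885115 mod 78017 = 26928, so (885115/78017) = (26928/78017)
factor out 2^4: 26928 = 2^4·1683; with 78017 mod 8 = 1, (2/78017) = +1; sign now -1; continue with (1683/78017)
flip (1683/78017) -> (78017/1683): both odd, 1683 mod 4 = 3, 78017 mod 4 = 1, so the flip contributes +1; sign now -1
(78017/1683): 78017 mod 1683 = 599, so (78017/1683) = (599/1683)
flip (599/1683) -> (1683/599): both odd, 599 mod 4 = 3, 1683 mod 4 = 3, so the flip contributes -1; sign now +1
(1683/599): 1683 mod 599 = 485, so (1683/599) = (485/599)
flip (485/599) -> (599/485): both odd, 485 mod 4 = 1, 599 mod 4 = 3, so the flip contributes +1; sign now +1
(599/485): 599 mod 485 = 114, so (599/485) = (114/485)
factor out 2^1: 114 = 2^1·57; with 485 mod 8 = 5, (2/485) = -1; sign now -1; continue with (57/485)
flip (57/485) -> (485/57): both odd, 57 mod 4 = 1, 485 mod 4 = 1, so the flip contributes +1; sign now -1
(485/57): 485 mod 57 = 29, so (485/57) = (29/57)
flip (29/57) -> (57/29): both odd, 29 mod 4 = 1, 57 mod 4 = 1, so the flip contributes +1; sign now -1
(57/29): 57 mod 29 = 28, so (57/29) = (28/29)
factor out 2^2: 28 = 2^2·7; with 29 mod 8 = 5, (2/29) = -1; sign now -1; continue with (7/29)
flip (7/29) -> (29/7): both odd, 7 mod 4 = 3, 29 mod 4 = 1, so the flip contributes +1; sign now -1
(29/7): 29 mod 7 = 1, so (29/7) = (1/7)
reached (1/7) = 1, so the symbol is -1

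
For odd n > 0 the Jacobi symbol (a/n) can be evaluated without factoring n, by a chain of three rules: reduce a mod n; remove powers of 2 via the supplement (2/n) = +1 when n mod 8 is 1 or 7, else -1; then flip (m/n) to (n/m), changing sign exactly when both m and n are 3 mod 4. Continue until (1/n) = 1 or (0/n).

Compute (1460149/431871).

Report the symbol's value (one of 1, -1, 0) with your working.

(1460149/431871): 1460149 mod 431871 = 164536, so (1460149/431871) = (164536/431871)
factor out 2^3: 164536 = 2^3·20567; with 431871 mod 8 = 7, (2/431871) = +1; sign now +1; continue with (20567/431871)
flip (20567/431871) -> (431871/20567): both odd, 20567 mod 4 = 3, 431871 mod 4 = 3, so the flip contributes -1; sign now -1
(431871/20567): 431871 mod 20567 = 20531, so (431871/20567) = (20531/20567)
flip (20531/20567) -> (20567/20531): both odd, 20531 mod 4 = 3, 20567 mod 4 = 3, so the flip contributes -1; sign now +1
(20567/20531): 20567 mod 20531 = 36, so (20567/20531) = (36/20531)
factor out 2^2: 36 = 2^2·9; with 20531 mod 8 = 3, (2/20531) = -1; sign now +1; continue with (9/20531)
flip (9/20531) -> (20531/9): both odd, 9 mod 4 = 1, 20531 mod 4 = 3, so the flip contributes +1; sign now +1
(20531/9): 20531 mod 9 = 2, so (20531/9) = (2/9)
factor out 2^1: 2 = 2^1·1; with 9 mod 8 = 1, (2/9) = +1; sign now +1; continue with (1/9)
reached (1/9) = 1, so the symbol is +1

1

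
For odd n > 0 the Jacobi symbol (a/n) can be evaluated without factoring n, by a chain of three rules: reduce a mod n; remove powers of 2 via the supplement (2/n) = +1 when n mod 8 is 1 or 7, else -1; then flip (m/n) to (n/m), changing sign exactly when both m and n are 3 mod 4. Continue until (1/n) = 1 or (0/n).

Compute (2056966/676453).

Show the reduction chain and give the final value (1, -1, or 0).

-1

(2056966/676453) = (27607/676453)   [reduce mod 676453]
reciprocity: (27607/676453) = +1·(676453/27607) since 27607 mod 4 = 3, 676453 mod 4 = 1; sign now +1
(676453/27607) = (13885/27607)   [reduce mod 27607]
reciprocity: (13885/27607) = +1·(27607/13885) since 13885 mod 4 = 1, 27607 mod 4 = 3; sign now +1
(27607/13885) = (13722/13885)   [reduce mod 13885]
13722 = 2^1·6861; (2/13885) = -1 since 13885 mod 8 = 5, so (13722/13885) = (-1)^1·(6861/13885); sign now -1
reciprocity: (6861/13885) = +1·(13885/6861) since 6861 mod 4 = 1, 13885 mod 4 = 1; sign now -1
(13885/6861) = (163/6861)   [reduce mod 6861]
reciprocity: (163/6861) = +1·(6861/163) since 163 mod 4 = 3, 6861 mod 4 = 1; sign now -1
(6861/163) = (15/163)   [reduce mod 163]
reciprocity: (15/163) = -1·(163/15) since 15 mod 4 = 3, 163 mod 4 = 3; sign now +1
(163/15) = (13/15)   [reduce mod 15]
reciprocity: (13/15) = +1·(15/13) since 13 mod 4 = 1, 15 mod 4 = 3; sign now +1
(15/13) = (2/13)   [reduce mod 13]
2 = 2^1·1; (2/13) = -1 since 13 mod 8 = 5, so (2/13) = (-1)^1·(1/13); sign now -1
(1/13) = 1; final value = sign = -1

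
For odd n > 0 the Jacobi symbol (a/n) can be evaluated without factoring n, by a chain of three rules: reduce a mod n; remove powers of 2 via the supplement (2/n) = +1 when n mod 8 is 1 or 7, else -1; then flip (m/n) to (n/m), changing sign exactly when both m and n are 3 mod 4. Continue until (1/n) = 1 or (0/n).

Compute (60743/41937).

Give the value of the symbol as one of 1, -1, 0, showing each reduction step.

(60743/41937) = (18806/41937)   [reduce mod 41937]
18806 = 2^1·9403; (2/41937) = +1 since 41937 mod 8 = 1, so (18806/41937) = (+1)^1·(9403/41937); sign now +1
reciprocity: (9403/41937) = +1·(41937/9403) since 9403 mod 4 = 3, 41937 mod 4 = 1; sign now +1
(41937/9403) = (4325/9403)   [reduce mod 9403]
reciprocity: (4325/9403) = +1·(9403/4325) since 4325 mod 4 = 1, 9403 mod 4 = 3; sign now +1
(9403/4325) = (753/4325)   [reduce mod 4325]
reciprocity: (753/4325) = +1·(4325/753) since 753 mod 4 = 1, 4325 mod 4 = 1; sign now +1
(4325/753) = (560/753)   [reduce mod 753]
560 = 2^4·35; (2/753) = +1 since 753 mod 8 = 1, so (560/753) = (+1)^4·(35/753); sign now +1
reciprocity: (35/753) = +1·(753/35) since 35 mod 4 = 3, 753 mod 4 = 1; sign now +1
(753/35) = (18/35)   [reduce mod 35]
18 = 2^1·9; (2/35) = -1 since 35 mod 8 = 3, so (18/35) = (-1)^1·(9/35); sign now -1
reciprocity: (9/35) = +1·(35/9) since 9 mod 4 = 1, 35 mod 4 = 3; sign now -1
(35/9) = (8/9)   [reduce mod 9]
8 = 2^3·1; (2/9) = +1 since 9 mod 8 = 1, so (8/9) = (+1)^3·(1/9); sign now -1
(1/9) = 1; final value = sign = -1

-1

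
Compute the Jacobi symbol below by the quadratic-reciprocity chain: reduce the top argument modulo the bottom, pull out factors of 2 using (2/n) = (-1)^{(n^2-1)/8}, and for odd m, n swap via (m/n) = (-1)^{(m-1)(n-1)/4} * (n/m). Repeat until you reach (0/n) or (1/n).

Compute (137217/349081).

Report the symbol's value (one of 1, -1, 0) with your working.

flip (137217/349081) -> (349081/137217): both odd, 137217 mod 4 = 1, 349081 mod 4 = 1, so the flip contributes +1; sign now +1
(349081/137217): 349081 mod 137217 = 74647, so (349081/137217) = (74647/137217)
flip (74647/137217) -> (137217/74647): both odd, 74647 mod 4 = 3, 137217 mod 4 = 1, so the flip contributes +1; sign now +1
(137217/74647): 137217 mod 74647 = 62570, so (137217/74647) = (62570/74647)
factor out 2^1: 62570 = 2^1·31285; with 74647 mod 8 = 7, (2/74647) = +1; sign now +1; continue with (31285/74647)
flip (31285/74647) -> (74647/31285): both odd, 31285 mod 4 = 1, 74647 mod 4 = 3, so the flip contributes +1; sign now +1
(74647/31285): 74647 mod 31285 = 12077, so (74647/31285) = (12077/31285)
flip (12077/31285) -> (31285/12077): both odd, 12077 mod 4 = 1, 31285 mod 4 = 1, so the flip contributes +1; sign now +1
(31285/12077): 31285 mod 12077 = 7131, so (31285/12077) = (7131/12077)
flip (7131/12077) -> (12077/7131): both odd, 7131 mod 4 = 3, 12077 mod 4 = 1, so the flip contributes +1; sign now +1
(12077/7131): 12077 mod 7131 = 4946, so (12077/7131) = (4946/7131)
factor out 2^1: 4946 = 2^1·2473; with 7131 mod 8 = 3, (2/7131) = -1; sign now -1; continue with (2473/7131)
flip (2473/7131) -> (7131/2473): both odd, 2473 mod 4 = 1, 7131 mod 4 = 3, so the flip contributes +1; sign now -1
(7131/2473): 7131 mod 2473 = 2185, so (7131/2473) = (2185/2473)
flip (2185/2473) -> (2473/2185): both odd, 2185 mod 4 = 1, 2473 mod 4 = 1, so the flip contributes +1; sign now -1
(2473/2185): 2473 mod 2185 = 288, so (2473/2185) = (288/2185)
factor out 2^5: 288 = 2^5·9; with 2185 mod 8 = 1, (2/2185) = +1; sign now -1; continue with (9/2185)
flip (9/2185) -> (2185/9): both odd, 9 mod 4 = 1, 2185 mod 4 = 1, so the flip contributes +1; sign now -1
(2185/9): 2185 mod 9 = 7, so (2185/9) = (7/9)
flip (7/9) -> (9/7): both odd, 7 mod 4 = 3, 9 mod 4 = 1, so the flip contributes +1; sign now -1
(9/7): 9 mod 7 = 2, so (9/7) = (2/7)
factor out 2^1: 2 = 2^1·1; with 7 mod 8 = 7, (2/7) = +1; sign now -1; continue with (1/7)
reached (1/7) = 1, so the symbol is -1

-1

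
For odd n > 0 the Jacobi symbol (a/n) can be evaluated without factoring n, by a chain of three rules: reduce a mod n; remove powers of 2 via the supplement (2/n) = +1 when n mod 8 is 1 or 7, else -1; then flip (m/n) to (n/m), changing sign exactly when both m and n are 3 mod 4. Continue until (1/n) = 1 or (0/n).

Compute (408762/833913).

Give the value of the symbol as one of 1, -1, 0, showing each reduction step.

408762 = 2^1·204381; (2/833913) = +1 since 833913 mod 8 = 1, so (408762/833913) = (+1)^1·(204381/833913); sign now +1
reciprocity: (204381/833913) = +1·(833913/204381) since 204381 mod 4 = 1, 833913 mod 4 = 1; sign now +1
(833913/204381) = (16389/204381)   [reduce mod 204381]
reciprocity: (16389/204381) = +1·(204381/16389) since 16389 mod 4 = 1, 204381 mod 4 = 1; sign now +1
(204381/16389) = (7713/16389)   [reduce mod 16389]
reciprocity: (7713/16389) = +1·(16389/7713) since 7713 mod 4 = 1, 16389 mod 4 = 1; sign now +1
(16389/7713) = (963/7713)   [reduce mod 7713]
reciprocity: (963/7713) = +1·(7713/963) since 963 mod 4 = 3, 7713 mod 4 = 1; sign now +1
(7713/963) = (9/963)   [reduce mod 963]
reciprocity: (9/963) = +1·(963/9) since 9 mod 4 = 1, 963 mod 4 = 3; sign now +1
(963/9) = (0/9)   [reduce mod 9]
(0/9) = 0   [gcd(a, n) > 1]; final value = 0

0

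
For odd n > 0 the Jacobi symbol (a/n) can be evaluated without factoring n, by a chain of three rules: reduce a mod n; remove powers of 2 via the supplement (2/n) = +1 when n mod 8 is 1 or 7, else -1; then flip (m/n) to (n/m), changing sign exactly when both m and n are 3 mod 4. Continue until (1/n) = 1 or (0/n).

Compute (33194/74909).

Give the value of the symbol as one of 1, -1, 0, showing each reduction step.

1

factor out 2^1: 33194 = 2^1·16597; with 74909 mod 8 = 5, (2/74909) = -1; sign now -1; continue with (16597/74909)
flip (16597/74909) -> (74909/16597): both odd, 16597 mod 4 = 1, 74909 mod 4 = 1, so the flip contributes +1; sign now -1
(74909/16597): 74909 mod 16597 = 8521, so (74909/16597) = (8521/16597)
flip (8521/16597) -> (16597/8521): both odd, 8521 mod 4 = 1, 16597 mod 4 = 1, so the flip contributes +1; sign now -1
(16597/8521): 16597 mod 8521 = 8076, so (16597/8521) = (8076/8521)
factor out 2^2: 8076 = 2^2·2019; with 8521 mod 8 = 1, (2/8521) = +1; sign now -1; continue with (2019/8521)
flip (2019/8521) -> (8521/2019): both odd, 2019 mod 4 = 3, 8521 mod 4 = 1, so the flip contributes +1; sign now -1
(8521/2019): 8521 mod 2019 = 445, so (8521/2019) = (445/2019)
flip (445/2019) -> (2019/445): both odd, 445 mod 4 = 1, 2019 mod 4 = 3, so the flip contributes +1; sign now -1
(2019/445): 2019 mod 445 = 239, so (2019/445) = (239/445)
flip (239/445) -> (445/239): both odd, 239 mod 4 = 3, 445 mod 4 = 1, so the flip contributes +1; sign now -1
(445/239): 445 mod 239 = 206, so (445/239) = (206/239)
factor out 2^1: 206 = 2^1·103; with 239 mod 8 = 7, (2/239) = +1; sign now -1; continue with (103/239)
flip (103/239) -> (239/103): both odd, 103 mod 4 = 3, 239 mod 4 = 3, so the flip contributes -1; sign now +1
(239/103): 239 mod 103 = 33, so (239/103) = (33/103)
flip (33/103) -> (103/33): both odd, 33 mod 4 = 1, 103 mod 4 = 3, so the flip contributes +1; sign now +1
(103/33): 103 mod 33 = 4, so (103/33) = (4/33)
factor out 2^2: 4 = 2^2·1; with 33 mod 8 = 1, (2/33) = +1; sign now +1; continue with (1/33)
reached (1/33) = 1, so the symbol is +1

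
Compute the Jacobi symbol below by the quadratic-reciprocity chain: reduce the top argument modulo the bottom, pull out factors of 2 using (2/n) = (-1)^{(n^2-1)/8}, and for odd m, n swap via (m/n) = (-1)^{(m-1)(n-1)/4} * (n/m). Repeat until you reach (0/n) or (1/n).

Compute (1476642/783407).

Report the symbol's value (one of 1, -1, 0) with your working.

-1

(1476642/783407): 1476642 mod 783407 = 693235, so (1476642/783407) = (693235/783407)
flip (693235/783407) -> (783407/693235): both odd, 693235 mod 4 = 3, 783407 mod 4 = 3, so the flip contributes -1; sign now -1
(783407/693235): 783407 mod 693235 = 90172, so (783407/693235) = (90172/693235)
factor out 2^2: 90172 = 2^2·22543; with 693235 mod 8 = 3, (2/693235) = -1; sign now -1; continue with (22543/693235)
flip (22543/693235) -> (693235/22543): both odd, 22543 mod 4 = 3, 693235 mod 4 = 3, so the flip contributes -1; sign now +1
(693235/22543): 693235 mod 22543 = 16945, so (693235/22543) = (16945/22543)
flip (16945/22543) -> (22543/16945): both odd, 16945 mod 4 = 1, 22543 mod 4 = 3, so the flip contributes +1; sign now +1
(22543/16945): 22543 mod 16945 = 5598, so (22543/16945) = (5598/16945)
factor out 2^1: 5598 = 2^1·2799; with 16945 mod 8 = 1, (2/16945) = +1; sign now +1; continue with (2799/16945)
flip (2799/16945) -> (16945/2799): both odd, 2799 mod 4 = 3, 16945 mod 4 = 1, so the flip contributes +1; sign now +1
(16945/2799): 16945 mod 2799 = 151, so (16945/2799) = (151/2799)
flip (151/2799) -> (2799/151): both odd, 151 mod 4 = 3, 2799 mod 4 = 3, so the flip contributes -1; sign now -1
(2799/151): 2799 mod 151 = 81, so (2799/151) = (81/151)
flip (81/151) -> (151/81): both odd, 81 mod 4 = 1, 151 mod 4 = 3, so the flip contributes +1; sign now -1
(151/81): 151 mod 81 = 70, so (151/81) = (70/81)
factor out 2^1: 70 = 2^1·35; with 81 mod 8 = 1, (2/81) = +1; sign now -1; continue with (35/81)
flip (35/81) -> (81/35): both odd, 35 mod 4 = 3, 81 mod 4 = 1, so the flip contributes +1; sign now -1
(81/35): 81 mod 35 = 11, so (81/35) = (11/35)
flip (11/35) -> (35/11): both odd, 11 mod 4 = 3, 35 mod 4 = 3, so the flip contributes -1; sign now +1
(35/11): 35 mod 11 = 2, so (35/11) = (2/11)
factor out 2^1: 2 = 2^1·1; with 11 mod 8 = 3, (2/11) = -1; sign now -1; continue with (1/11)
reached (1/11) = 1, so the symbol is -1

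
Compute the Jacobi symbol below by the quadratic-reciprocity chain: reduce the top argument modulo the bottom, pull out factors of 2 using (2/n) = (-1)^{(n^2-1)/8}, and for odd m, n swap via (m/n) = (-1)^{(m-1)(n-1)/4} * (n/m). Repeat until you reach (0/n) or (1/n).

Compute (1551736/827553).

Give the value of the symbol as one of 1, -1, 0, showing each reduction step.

-1

(1551736/827553): 1551736 mod 827553 = 724183, so (1551736/827553) = (724183/827553)
flip (724183/827553) -> (827553/724183): both odd, 724183 mod 4 = 3, 827553 mod 4 = 1, so the flip contributes +1; sign now +1
(827553/724183): 827553 mod 724183 = 103370, so (827553/724183) = (103370/724183)
factor out 2^1: 103370 = 2^1·51685; with 724183 mod 8 = 7, (2/724183) = +1; sign now +1; continue with (51685/724183)
flip (51685/724183) -> (724183/51685): both odd, 51685 mod 4 = 1, 724183 mod 4 = 3, so the flip contributes +1; sign now +1
(724183/51685): 724183 mod 51685 = 593, so (724183/51685) = (593/51685)
flip (593/51685) -> (51685/593): both odd, 593 mod 4 = 1, 51685 mod 4 = 1, so the flip contributes +1; sign now +1
(51685/593): 51685 mod 593 = 94, so (51685/593) = (94/593)
factor out 2^1: 94 = 2^1·47; with 593 mod 8 = 1, (2/593) = +1; sign now +1; continue with (47/593)
flip (47/593) -> (593/47): both odd, 47 mod 4 = 3, 593 mod 4 = 1, so the flip contributes +1; sign now +1
(593/47): 593 mod 47 = 29, so (593/47) = (29/47)
flip (29/47) -> (47/29): both odd, 29 mod 4 = 1, 47 mod 4 = 3, so the flip contributes +1; sign now +1
(47/29): 47 mod 29 = 18, so (47/29) = (18/29)
factor out 2^1: 18 = 2^1·9; with 29 mod 8 = 5, (2/29) = -1; sign now -1; continue with (9/29)
flip (9/29) -> (29/9): both odd, 9 mod 4 = 1, 29 mod 4 = 1, so the flip contributes +1; sign now -1
(29/9): 29 mod 9 = 2, so (29/9) = (2/9)
factor out 2^1: 2 = 2^1·1; with 9 mod 8 = 1, (2/9) = +1; sign now -1; continue with (1/9)
reached (1/9) = 1, so the symbol is -1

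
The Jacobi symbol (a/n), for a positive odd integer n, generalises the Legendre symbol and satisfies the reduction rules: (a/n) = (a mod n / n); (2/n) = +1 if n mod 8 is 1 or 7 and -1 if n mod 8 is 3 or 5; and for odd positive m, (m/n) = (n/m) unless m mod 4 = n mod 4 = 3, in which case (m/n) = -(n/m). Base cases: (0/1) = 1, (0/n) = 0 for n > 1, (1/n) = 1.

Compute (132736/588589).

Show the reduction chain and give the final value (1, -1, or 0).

0

132736 = 2^7·1037; (2/588589) = -1 since 588589 mod 8 = 5, so (132736/588589) = (-1)^7·(1037/588589); sign now -1
reciprocity: (1037/588589) = +1·(588589/1037) since 1037 mod 4 = 1, 588589 mod 4 = 1; sign now -1
(588589/1037) = (610/1037)   [reduce mod 1037]
610 = 2^1·305; (2/1037) = -1 since 1037 mod 8 = 5, so (610/1037) = (-1)^1·(305/1037); sign now +1
reciprocity: (305/1037) = +1·(1037/305) since 305 mod 4 = 1, 1037 mod 4 = 1; sign now +1
(1037/305) = (122/305)   [reduce mod 305]
122 = 2^1·61; (2/305) = +1 since 305 mod 8 = 1, so (122/305) = (+1)^1·(61/305); sign now +1
reciprocity: (61/305) = +1·(305/61) since 61 mod 4 = 1, 305 mod 4 = 1; sign now +1
(305/61) = (0/61)   [reduce mod 61]
(0/61) = 0   [gcd(a, n) > 1]; final value = 0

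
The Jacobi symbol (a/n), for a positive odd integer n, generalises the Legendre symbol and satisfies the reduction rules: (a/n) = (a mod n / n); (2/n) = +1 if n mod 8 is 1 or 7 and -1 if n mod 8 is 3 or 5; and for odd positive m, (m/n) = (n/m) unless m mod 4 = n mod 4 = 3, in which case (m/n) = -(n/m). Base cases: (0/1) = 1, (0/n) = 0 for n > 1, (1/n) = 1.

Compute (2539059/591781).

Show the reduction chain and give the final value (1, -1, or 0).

(2539059/591781) = (171935/591781)   [reduce mod 591781]
reciprocity: (171935/591781) = +1·(591781/171935) since 171935 mod 4 = 3, 591781 mod 4 = 1; sign now +1
(591781/171935) = (75976/171935)   [reduce mod 171935]
75976 = 2^3·9497; (2/171935) = +1 since 171935 mod 8 = 7, so (75976/171935) = (+1)^3·(9497/171935); sign now +1
reciprocity: (9497/171935) = +1·(171935/9497) since 9497 mod 4 = 1, 171935 mod 4 = 3; sign now +1
(171935/9497) = (989/9497)   [reduce mod 9497]
reciprocity: (989/9497) = +1·(9497/989) since 989 mod 4 = 1, 9497 mod 4 = 1; sign now +1
(9497/989) = (596/989)   [reduce mod 989]
596 = 2^2·149; (2/989) = -1 since 989 mod 8 = 5, so (596/989) = (-1)^2·(149/989); sign now +1
reciprocity: (149/989) = +1·(989/149) since 149 mod 4 = 1, 989 mod 4 = 1; sign now +1
(989/149) = (95/149)   [reduce mod 149]
reciprocity: (95/149) = +1·(149/95) since 95 mod 4 = 3, 149 mod 4 = 1; sign now +1
(149/95) = (54/95)   [reduce mod 95]
54 = 2^1·27; (2/95) = +1 since 95 mod 8 = 7, so (54/95) = (+1)^1·(27/95); sign now +1
reciprocity: (27/95) = -1·(95/27) since 27 mod 4 = 3, 95 mod 4 = 3; sign now -1
(95/27) = (14/27)   [reduce mod 27]
14 = 2^1·7; (2/27) = -1 since 27 mod 8 = 3, so (14/27) = (-1)^1·(7/27); sign now +1
reciprocity: (7/27) = -1·(27/7) since 7 mod 4 = 3, 27 mod 4 = 3; sign now -1
(27/7) = (6/7)   [reduce mod 7]
6 = 2^1·3; (2/7) = +1 since 7 mod 8 = 7, so (6/7) = (+1)^1·(3/7); sign now -1
reciprocity: (3/7) = -1·(7/3) since 3 mod 4 = 3, 7 mod 4 = 3; sign now +1
(7/3) = (1/3)   [reduce mod 3]
(1/3) = 1; final value = sign = +1

1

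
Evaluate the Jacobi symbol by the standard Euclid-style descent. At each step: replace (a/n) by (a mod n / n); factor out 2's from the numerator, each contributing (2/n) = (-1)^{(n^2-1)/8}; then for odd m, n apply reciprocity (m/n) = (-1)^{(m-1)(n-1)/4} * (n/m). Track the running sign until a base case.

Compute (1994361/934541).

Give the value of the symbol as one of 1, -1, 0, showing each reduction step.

(1994361/934541) = (125279/934541)   [reduce mod 934541]
reciprocity: (125279/934541) = +1·(934541/125279) since 125279 mod 4 = 3, 934541 mod 4 = 1; sign now +1
(934541/125279) = (57588/125279)   [reduce mod 125279]
57588 = 2^2·14397; (2/125279) = +1 since 125279 mod 8 = 7, so (57588/125279) = (+1)^2·(14397/125279); sign now +1
reciprocity: (14397/125279) = +1·(125279/14397) since 14397 mod 4 = 1, 125279 mod 4 = 3; sign now +1
(125279/14397) = (10103/14397)   [reduce mod 14397]
reciprocity: (10103/14397) = +1·(14397/10103) since 10103 mod 4 = 3, 14397 mod 4 = 1; sign now +1
(14397/10103) = (4294/10103)   [reduce mod 10103]
4294 = 2^1·2147; (2/10103) = +1 since 10103 mod 8 = 7, so (4294/10103) = (+1)^1·(2147/10103); sign now +1
reciprocity: (2147/10103) = -1·(10103/2147) since 2147 mod 4 = 3, 10103 mod 4 = 3; sign now -1
(10103/2147) = (1515/2147)   [reduce mod 2147]
reciprocity: (1515/2147) = -1·(2147/1515) since 1515 mod 4 = 3, 2147 mod 4 = 3; sign now +1
(2147/1515) = (632/1515)   [reduce mod 1515]
632 = 2^3·79; (2/1515) = -1 since 1515 mod 8 = 3, so (632/1515) = (-1)^3·(79/1515); sign now -1
reciprocity: (79/1515) = -1·(1515/79) since 79 mod 4 = 3, 1515 mod 4 = 3; sign now +1
(1515/79) = (14/79)   [reduce mod 79]
14 = 2^1·7; (2/79) = +1 since 79 mod 8 = 7, so (14/79) = (+1)^1·(7/79); sign now +1
reciprocity: (7/79) = -1·(79/7) since 7 mod 4 = 3, 79 mod 4 = 3; sign now -1
(79/7) = (2/7)   [reduce mod 7]
2 = 2^1·1; (2/7) = +1 since 7 mod 8 = 7, so (2/7) = (+1)^1·(1/7); sign now -1
(1/7) = 1; final value = sign = -1

-1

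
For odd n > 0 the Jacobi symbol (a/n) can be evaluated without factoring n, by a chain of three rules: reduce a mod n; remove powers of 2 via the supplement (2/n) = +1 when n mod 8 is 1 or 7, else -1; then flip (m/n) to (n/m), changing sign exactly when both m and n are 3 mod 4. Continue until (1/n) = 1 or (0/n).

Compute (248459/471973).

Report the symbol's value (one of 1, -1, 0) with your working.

reciprocity: (248459/471973) = +1·(471973/248459) since 248459 mod 4 = 3, 471973 mod 4 = 1; sign now +1
(471973/248459) = (223514/248459)   [reduce mod 248459]
223514 = 2^1·111757; (2/248459) = -1 since 248459 mod 8 = 3, so (223514/248459) = (-1)^1·(111757/248459); sign now -1
reciprocity: (111757/248459) = +1·(248459/111757) since 111757 mod 4 = 1, 248459 mod 4 = 3; sign now -1
(248459/111757) = (24945/111757)   [reduce mod 111757]
reciprocity: (24945/111757) = +1·(111757/24945) since 24945 mod 4 = 1, 111757 mod 4 = 1; sign now -1
(111757/24945) = (11977/24945)   [reduce mod 24945]
reciprocity: (11977/24945) = +1·(24945/11977) since 11977 mod 4 = 1, 24945 mod 4 = 1; sign now -1
(24945/11977) = (991/11977)   [reduce mod 11977]
reciprocity: (991/11977) = +1·(11977/991) since 991 mod 4 = 3, 11977 mod 4 = 1; sign now -1
(11977/991) = (85/991)   [reduce mod 991]
reciprocity: (85/991) = +1·(991/85) since 85 mod 4 = 1, 991 mod 4 = 3; sign now -1
(991/85) = (56/85)   [reduce mod 85]
56 = 2^3·7; (2/85) = -1 since 85 mod 8 = 5, so (56/85) = (-1)^3·(7/85); sign now +1
reciprocity: (7/85) = +1·(85/7) since 7 mod 4 = 3, 85 mod 4 = 1; sign now +1
(85/7) = (1/7)   [reduce mod 7]
(1/7) = 1; final value = sign = +1

1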